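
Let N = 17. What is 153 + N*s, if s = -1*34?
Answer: -425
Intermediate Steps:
s = -34
153 + N*s = 153 + 17*(-34) = 153 - 578 = -425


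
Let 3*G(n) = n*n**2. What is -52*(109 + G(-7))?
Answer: 832/3 ≈ 277.33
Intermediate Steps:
G(n) = n**3/3 (G(n) = (n*n**2)/3 = n**3/3)
-52*(109 + G(-7)) = -52*(109 + (1/3)*(-7)**3) = -52*(109 + (1/3)*(-343)) = -52*(109 - 343/3) = -52*(-16/3) = 832/3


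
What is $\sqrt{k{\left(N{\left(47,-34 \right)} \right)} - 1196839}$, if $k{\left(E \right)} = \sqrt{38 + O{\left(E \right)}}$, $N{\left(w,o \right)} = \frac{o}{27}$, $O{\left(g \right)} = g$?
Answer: $\frac{\sqrt{-10771551 + 4 \sqrt{186}}}{3} \approx 1094.0 i$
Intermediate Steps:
$N{\left(w,o \right)} = \frac{o}{27}$ ($N{\left(w,o \right)} = o \frac{1}{27} = \frac{o}{27}$)
$k{\left(E \right)} = \sqrt{38 + E}$
$\sqrt{k{\left(N{\left(47,-34 \right)} \right)} - 1196839} = \sqrt{\sqrt{38 + \frac{1}{27} \left(-34\right)} - 1196839} = \sqrt{\sqrt{38 - \frac{34}{27}} - 1196839} = \sqrt{\sqrt{\frac{992}{27}} - 1196839} = \sqrt{\frac{4 \sqrt{186}}{9} - 1196839} = \sqrt{-1196839 + \frac{4 \sqrt{186}}{9}}$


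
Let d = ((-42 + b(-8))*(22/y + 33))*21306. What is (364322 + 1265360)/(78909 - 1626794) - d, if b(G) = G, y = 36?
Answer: 166270319069704/4643655 ≈ 3.5806e+7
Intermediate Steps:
d = -107417750/3 (d = ((-42 - 8)*(22/36 + 33))*21306 = -50*(22*(1/36) + 33)*21306 = -50*(11/18 + 33)*21306 = -50*605/18*21306 = -15125/9*21306 = -107417750/3 ≈ -3.5806e+7)
(364322 + 1265360)/(78909 - 1626794) - d = (364322 + 1265360)/(78909 - 1626794) - 1*(-107417750/3) = 1629682/(-1547885) + 107417750/3 = 1629682*(-1/1547885) + 107417750/3 = -1629682/1547885 + 107417750/3 = 166270319069704/4643655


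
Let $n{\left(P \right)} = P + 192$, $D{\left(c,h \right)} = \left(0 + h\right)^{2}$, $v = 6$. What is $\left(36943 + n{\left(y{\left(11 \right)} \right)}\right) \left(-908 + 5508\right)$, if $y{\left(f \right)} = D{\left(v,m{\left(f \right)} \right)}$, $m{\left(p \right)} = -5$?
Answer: $170936000$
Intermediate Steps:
$D{\left(c,h \right)} = h^{2}$
$y{\left(f \right)} = 25$ ($y{\left(f \right)} = \left(-5\right)^{2} = 25$)
$n{\left(P \right)} = 192 + P$
$\left(36943 + n{\left(y{\left(11 \right)} \right)}\right) \left(-908 + 5508\right) = \left(36943 + \left(192 + 25\right)\right) \left(-908 + 5508\right) = \left(36943 + 217\right) 4600 = 37160 \cdot 4600 = 170936000$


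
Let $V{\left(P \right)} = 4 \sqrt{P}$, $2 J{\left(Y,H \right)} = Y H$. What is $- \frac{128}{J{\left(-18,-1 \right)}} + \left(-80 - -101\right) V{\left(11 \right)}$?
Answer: $- \frac{128}{9} + 84 \sqrt{11} \approx 264.37$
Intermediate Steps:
$J{\left(Y,H \right)} = \frac{H Y}{2}$ ($J{\left(Y,H \right)} = \frac{Y H}{2} = \frac{H Y}{2}$)
$- \frac{128}{J{\left(-18,-1 \right)}} + \left(-80 - -101\right) V{\left(11 \right)} = - \frac{128}{\frac{1}{2} \left(-1\right) \left(-18\right)} + \left(-80 - -101\right) 4 \sqrt{11} = - \frac{128}{9} + \left(-80 + 101\right) 4 \sqrt{11} = \left(-128\right) \frac{1}{9} + 21 \cdot 4 \sqrt{11} = - \frac{128}{9} + 84 \sqrt{11}$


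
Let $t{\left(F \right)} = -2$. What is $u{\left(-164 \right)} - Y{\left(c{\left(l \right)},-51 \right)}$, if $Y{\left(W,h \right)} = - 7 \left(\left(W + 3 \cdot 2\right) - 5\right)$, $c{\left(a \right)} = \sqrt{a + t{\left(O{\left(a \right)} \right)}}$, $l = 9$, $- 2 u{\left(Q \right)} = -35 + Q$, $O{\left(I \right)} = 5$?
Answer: $\frac{213}{2} + 7 \sqrt{7} \approx 125.02$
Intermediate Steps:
$u{\left(Q \right)} = \frac{35}{2} - \frac{Q}{2}$ ($u{\left(Q \right)} = - \frac{-35 + Q}{2} = \frac{35}{2} - \frac{Q}{2}$)
$c{\left(a \right)} = \sqrt{-2 + a}$ ($c{\left(a \right)} = \sqrt{a - 2} = \sqrt{-2 + a}$)
$Y{\left(W,h \right)} = -7 - 7 W$ ($Y{\left(W,h \right)} = - 7 \left(\left(W + 6\right) - 5\right) = - 7 \left(\left(6 + W\right) - 5\right) = - 7 \left(1 + W\right) = -7 - 7 W$)
$u{\left(-164 \right)} - Y{\left(c{\left(l \right)},-51 \right)} = \left(\frac{35}{2} - -82\right) - \left(-7 - 7 \sqrt{-2 + 9}\right) = \left(\frac{35}{2} + 82\right) - \left(-7 - 7 \sqrt{7}\right) = \frac{199}{2} + \left(7 + 7 \sqrt{7}\right) = \frac{213}{2} + 7 \sqrt{7}$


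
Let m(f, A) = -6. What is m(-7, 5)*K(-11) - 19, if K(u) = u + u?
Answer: 113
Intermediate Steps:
K(u) = 2*u
m(-7, 5)*K(-11) - 19 = -12*(-11) - 19 = -6*(-22) - 19 = 132 - 19 = 113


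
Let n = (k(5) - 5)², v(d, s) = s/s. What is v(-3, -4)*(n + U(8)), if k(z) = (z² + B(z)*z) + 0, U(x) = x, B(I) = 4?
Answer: 1608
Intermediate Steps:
v(d, s) = 1
k(z) = z² + 4*z (k(z) = (z² + 4*z) + 0 = z² + 4*z)
n = 1600 (n = (5*(4 + 5) - 5)² = (5*9 - 5)² = (45 - 5)² = 40² = 1600)
v(-3, -4)*(n + U(8)) = 1*(1600 + 8) = 1*1608 = 1608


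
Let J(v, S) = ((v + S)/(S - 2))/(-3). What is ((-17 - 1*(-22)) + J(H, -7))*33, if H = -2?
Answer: 154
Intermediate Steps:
J(v, S) = -(S + v)/(3*(-2 + S)) (J(v, S) = ((S + v)/(-2 + S))*(-⅓) = -(S + v)/(3*(-2 + S)))
((-17 - 1*(-22)) + J(H, -7))*33 = ((-17 - 1*(-22)) + (-1*(-7) - 1*(-2))/(3*(-2 - 7)))*33 = ((-17 + 22) + (⅓)*(7 + 2)/(-9))*33 = (5 + (⅓)*(-⅑)*9)*33 = (5 - ⅓)*33 = (14/3)*33 = 154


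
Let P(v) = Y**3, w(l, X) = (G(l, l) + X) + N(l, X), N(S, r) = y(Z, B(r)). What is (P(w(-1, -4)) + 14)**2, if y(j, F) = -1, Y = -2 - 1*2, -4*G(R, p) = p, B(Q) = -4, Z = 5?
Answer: 2500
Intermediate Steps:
G(R, p) = -p/4
Y = -4 (Y = -2 - 2 = -4)
N(S, r) = -1
w(l, X) = -1 + X - l/4 (w(l, X) = (-l/4 + X) - 1 = (X - l/4) - 1 = -1 + X - l/4)
P(v) = -64 (P(v) = (-4)**3 = -64)
(P(w(-1, -4)) + 14)**2 = (-64 + 14)**2 = (-50)**2 = 2500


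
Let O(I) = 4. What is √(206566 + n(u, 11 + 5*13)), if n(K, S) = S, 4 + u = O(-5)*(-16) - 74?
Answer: √206642 ≈ 454.58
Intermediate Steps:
u = -142 (u = -4 + (4*(-16) - 74) = -4 + (-64 - 74) = -4 - 138 = -142)
√(206566 + n(u, 11 + 5*13)) = √(206566 + (11 + 5*13)) = √(206566 + (11 + 65)) = √(206566 + 76) = √206642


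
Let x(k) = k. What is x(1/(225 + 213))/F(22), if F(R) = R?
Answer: 1/9636 ≈ 0.00010378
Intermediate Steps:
x(1/(225 + 213))/F(22) = 1/((225 + 213)*22) = (1/22)/438 = (1/438)*(1/22) = 1/9636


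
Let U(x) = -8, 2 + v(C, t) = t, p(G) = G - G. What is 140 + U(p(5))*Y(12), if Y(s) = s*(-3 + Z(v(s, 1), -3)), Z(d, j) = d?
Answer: 524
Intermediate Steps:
p(G) = 0
v(C, t) = -2 + t
Y(s) = -4*s (Y(s) = s*(-3 + (-2 + 1)) = s*(-3 - 1) = s*(-4) = -4*s)
140 + U(p(5))*Y(12) = 140 - (-32)*12 = 140 - 8*(-48) = 140 + 384 = 524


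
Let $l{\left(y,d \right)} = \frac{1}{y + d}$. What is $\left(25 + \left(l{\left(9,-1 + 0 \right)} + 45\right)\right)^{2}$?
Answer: $\frac{314721}{64} \approx 4917.5$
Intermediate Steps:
$l{\left(y,d \right)} = \frac{1}{d + y}$
$\left(25 + \left(l{\left(9,-1 + 0 \right)} + 45\right)\right)^{2} = \left(25 + \left(\frac{1}{\left(-1 + 0\right) + 9} + 45\right)\right)^{2} = \left(25 + \left(\frac{1}{-1 + 9} + 45\right)\right)^{2} = \left(25 + \left(\frac{1}{8} + 45\right)\right)^{2} = \left(25 + \frac{361}{8}\right)^{2} = \left(\frac{561}{8}\right)^{2} = \frac{314721}{64}$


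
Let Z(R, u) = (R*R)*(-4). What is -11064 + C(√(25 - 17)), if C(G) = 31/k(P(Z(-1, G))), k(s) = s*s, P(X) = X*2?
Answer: -708065/64 ≈ -11064.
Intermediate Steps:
Z(R, u) = -4*R² (Z(R, u) = R²*(-4) = -4*R²)
P(X) = 2*X
k(s) = s²
C(G) = 31/64 (C(G) = 31/((2*(-4*(-1)²))²) = 31/((2*(-4*1))²) = 31/((2*(-4))²) = 31/((-8)²) = 31/64)
-11064 + C(√(25 - 17)) = -11064 + 31/64 = -708065/64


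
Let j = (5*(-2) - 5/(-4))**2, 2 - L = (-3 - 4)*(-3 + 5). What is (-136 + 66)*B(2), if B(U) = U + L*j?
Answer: -85890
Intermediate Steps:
L = 16 (L = 2 - (-3 - 4)*(-3 + 5) = 2 - (-7)*2 = 2 - 1*(-14) = 2 + 14 = 16)
j = 1225/16 (j = (-10 - 5*(-1/4))**2 = (-10 + 5/4)**2 = (-35/4)**2 = 1225/16 ≈ 76.563)
B(U) = 1225 + U (B(U) = U + 16*(1225/16) = U + 1225 = 1225 + U)
(-136 + 66)*B(2) = (-136 + 66)*(1225 + 2) = -70*1227 = -85890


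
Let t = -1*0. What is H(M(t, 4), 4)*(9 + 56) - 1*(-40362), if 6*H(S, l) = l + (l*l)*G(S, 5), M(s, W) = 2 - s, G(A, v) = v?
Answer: 41272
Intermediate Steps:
t = 0
H(S, l) = l/6 + 5*l**2/6 (H(S, l) = (l + (l*l)*5)/6 = (l + l**2*5)/6 = (l + 5*l**2)/6 = l/6 + 5*l**2/6)
H(M(t, 4), 4)*(9 + 56) - 1*(-40362) = ((1/6)*4*(1 + 5*4))*(9 + 56) - 1*(-40362) = ((1/6)*4*(1 + 20))*65 + 40362 = ((1/6)*4*21)*65 + 40362 = 14*65 + 40362 = 910 + 40362 = 41272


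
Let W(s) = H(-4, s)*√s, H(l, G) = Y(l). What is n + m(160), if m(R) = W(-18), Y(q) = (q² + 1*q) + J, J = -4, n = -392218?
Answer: -392218 + 24*I*√2 ≈ -3.9222e+5 + 33.941*I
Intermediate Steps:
Y(q) = -4 + q + q² (Y(q) = (q² + 1*q) - 4 = (q² + q) - 4 = (q + q²) - 4 = -4 + q + q²)
H(l, G) = -4 + l + l²
W(s) = 8*√s (W(s) = (-4 - 4 + (-4)²)*√s = (-4 - 4 + 16)*√s = 8*√s)
m(R) = 24*I*√2 (m(R) = 8*√(-18) = 8*(3*I*√2) = 24*I*√2)
n + m(160) = -392218 + 24*I*√2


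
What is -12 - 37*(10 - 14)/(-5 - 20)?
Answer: -448/25 ≈ -17.920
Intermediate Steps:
-12 - 37*(10 - 14)/(-5 - 20) = -12 - (-148)/(-25) = -12 - (-148)*(-1)/25 = -12 - 37*4/25 = -12 - 148/25 = -448/25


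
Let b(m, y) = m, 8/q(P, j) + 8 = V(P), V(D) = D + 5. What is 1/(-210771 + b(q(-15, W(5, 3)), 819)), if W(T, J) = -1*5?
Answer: -9/1896943 ≈ -4.7445e-6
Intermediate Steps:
W(T, J) = -5
V(D) = 5 + D
q(P, j) = 8/(-3 + P) (q(P, j) = 8/(-8 + (5 + P)) = 8/(-3 + P))
1/(-210771 + b(q(-15, W(5, 3)), 819)) = 1/(-210771 + 8/(-3 - 15)) = 1/(-210771 + 8/(-18)) = 1/(-210771 + 8*(-1/18)) = 1/(-210771 - 4/9) = 1/(-1896943/9) = -9/1896943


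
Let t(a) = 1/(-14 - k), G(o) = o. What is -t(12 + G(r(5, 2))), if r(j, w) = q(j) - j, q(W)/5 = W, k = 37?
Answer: 1/51 ≈ 0.019608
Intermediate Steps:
q(W) = 5*W
r(j, w) = 4*j (r(j, w) = 5*j - j = 4*j)
t(a) = -1/51 (t(a) = 1/(-14 - 1*37) = 1/(-14 - 37) = 1/(-51) = -1/51)
-t(12 + G(r(5, 2))) = -1*(-1/51) = 1/51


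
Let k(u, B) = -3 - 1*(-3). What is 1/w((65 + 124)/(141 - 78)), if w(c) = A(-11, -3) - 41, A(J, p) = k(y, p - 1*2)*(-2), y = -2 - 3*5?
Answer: -1/41 ≈ -0.024390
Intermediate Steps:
y = -17 (y = -2 - 15 = -17)
k(u, B) = 0 (k(u, B) = -3 + 3 = 0)
A(J, p) = 0 (A(J, p) = 0*(-2) = 0)
w(c) = -41 (w(c) = 0 - 41 = -41)
1/w((65 + 124)/(141 - 78)) = 1/(-41) = -1/41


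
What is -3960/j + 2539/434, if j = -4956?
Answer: 24323/3658 ≈ 6.6493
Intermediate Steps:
-3960/j + 2539/434 = -3960/(-4956) + 2539/434 = -3960*(-1/4956) + 2539*(1/434) = 330/413 + 2539/434 = 24323/3658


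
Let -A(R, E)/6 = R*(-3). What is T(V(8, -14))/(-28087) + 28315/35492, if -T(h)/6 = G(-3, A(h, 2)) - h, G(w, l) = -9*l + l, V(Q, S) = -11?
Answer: 1134941845/996863804 ≈ 1.1385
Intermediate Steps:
A(R, E) = 18*R (A(R, E) = -6*R*(-3) = -(-18)*R = 18*R)
G(w, l) = -8*l
T(h) = 870*h (T(h) = -6*(-144*h - h) = -(-870)*h = 870*h)
T(V(8, -14))/(-28087) + 28315/35492 = (870*(-11))/(-28087) + 28315/35492 = -9570*(-1/28087) + 28315*(1/35492) = 9570/28087 + 28315/35492 = 1134941845/996863804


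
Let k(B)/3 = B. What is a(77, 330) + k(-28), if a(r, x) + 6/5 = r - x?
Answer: -1691/5 ≈ -338.20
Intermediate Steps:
k(B) = 3*B
a(r, x) = -6/5 + r - x (a(r, x) = -6/5 + (r - x) = -6/5 + r - x)
a(77, 330) + k(-28) = (-6/5 + 77 - 1*330) + 3*(-28) = (-6/5 + 77 - 330) - 84 = -1271/5 - 84 = -1691/5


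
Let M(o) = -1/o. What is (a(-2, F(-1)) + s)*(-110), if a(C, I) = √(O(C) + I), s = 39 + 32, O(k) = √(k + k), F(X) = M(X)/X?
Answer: -7810 - 110*√(-1 + 2*I) ≈ -7896.5 - 139.92*I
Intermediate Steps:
F(X) = -1/X² (F(X) = (-1/X)/X = -1/X²)
O(k) = √2*√k (O(k) = √(2*k) = √2*√k)
s = 71
a(C, I) = √(I + √2*√C) (a(C, I) = √(√2*√C + I) = √(I + √2*√C))
(a(-2, F(-1)) + s)*(-110) = (√(-1/(-1)² + √2*√(-2)) + 71)*(-110) = (√(-1*1 + √2*(I*√2)) + 71)*(-110) = (√(-1 + 2*I) + 71)*(-110) = (71 + √(-1 + 2*I))*(-110) = -7810 - 110*√(-1 + 2*I)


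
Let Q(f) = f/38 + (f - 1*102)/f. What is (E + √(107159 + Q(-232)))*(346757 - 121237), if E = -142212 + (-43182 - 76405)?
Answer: -59040910480 + 112760*√130128652303/551 ≈ -5.8967e+10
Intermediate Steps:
Q(f) = f/38 + (-102 + f)/f (Q(f) = f*(1/38) + (f - 102)/f = f/38 + (-102 + f)/f)
E = -261799 (E = -142212 - 119587 = -261799)
(E + √(107159 + Q(-232)))*(346757 - 121237) = (-261799 + √(107159 + (1 - 102/(-232) + (1/38)*(-232))))*(346757 - 121237) = (-261799 + √(107159 + (1 - 102*(-1/232) - 116/19)))*225520 = (-261799 + √(107159 + (1 + 51/116 - 116/19)))*225520 = (-261799 + √(107159 - 10283/2204))*225520 = (-261799 + √(236168153/2204))*225520 = (-261799 + √130128652303/1102)*225520 = -59040910480 + 112760*√130128652303/551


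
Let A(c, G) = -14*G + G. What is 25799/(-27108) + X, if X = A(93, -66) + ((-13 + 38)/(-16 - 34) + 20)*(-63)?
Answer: -10069313/27108 ≈ -371.45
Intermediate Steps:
A(c, G) = -13*G
X = -741/2 (X = -13*(-66) + ((-13 + 38)/(-16 - 34) + 20)*(-63) = 858 + (25/(-50) + 20)*(-63) = 858 + (25*(-1/50) + 20)*(-63) = 858 + (-1/2 + 20)*(-63) = 858 + (39/2)*(-63) = 858 - 2457/2 = -741/2 ≈ -370.50)
25799/(-27108) + X = 25799/(-27108) - 741/2 = 25799*(-1/27108) - 741/2 = -25799/27108 - 741/2 = -10069313/27108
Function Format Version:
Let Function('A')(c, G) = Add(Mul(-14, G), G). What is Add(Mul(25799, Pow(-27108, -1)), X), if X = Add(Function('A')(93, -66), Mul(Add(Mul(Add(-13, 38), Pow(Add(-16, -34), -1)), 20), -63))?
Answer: Rational(-10069313, 27108) ≈ -371.45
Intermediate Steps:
Function('A')(c, G) = Mul(-13, G)
X = Rational(-741, 2) (X = Add(Mul(-13, -66), Mul(Add(Mul(Add(-13, 38), Pow(Add(-16, -34), -1)), 20), -63)) = Add(858, Mul(Add(Mul(25, Pow(-50, -1)), 20), -63)) = Add(858, Mul(Add(Mul(25, Rational(-1, 50)), 20), -63)) = Add(858, Mul(Add(Rational(-1, 2), 20), -63)) = Add(858, Mul(Rational(39, 2), -63)) = Add(858, Rational(-2457, 2)) = Rational(-741, 2) ≈ -370.50)
Add(Mul(25799, Pow(-27108, -1)), X) = Add(Mul(25799, Pow(-27108, -1)), Rational(-741, 2)) = Add(Mul(25799, Rational(-1, 27108)), Rational(-741, 2)) = Add(Rational(-25799, 27108), Rational(-741, 2)) = Rational(-10069313, 27108)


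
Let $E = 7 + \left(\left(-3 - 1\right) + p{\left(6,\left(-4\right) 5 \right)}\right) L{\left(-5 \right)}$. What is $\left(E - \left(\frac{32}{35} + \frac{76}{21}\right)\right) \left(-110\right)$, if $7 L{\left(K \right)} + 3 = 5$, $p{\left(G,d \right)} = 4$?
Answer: $- \frac{814}{3} \approx -271.33$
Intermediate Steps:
$L{\left(K \right)} = \frac{2}{7}$ ($L{\left(K \right)} = - \frac{3}{7} + \frac{1}{7} \cdot 5 = - \frac{3}{7} + \frac{5}{7} = \frac{2}{7}$)
$E = 7$ ($E = 7 + \left(\left(-3 - 1\right) + 4\right) \frac{2}{7} = 7 + \left(-4 + 4\right) \frac{2}{7} = 7 + 0 \cdot \frac{2}{7} = 7 + 0 = 7$)
$\left(E - \left(\frac{32}{35} + \frac{76}{21}\right)\right) \left(-110\right) = \left(7 - \left(\frac{32}{35} + \frac{76}{21}\right)\right) \left(-110\right) = \left(7 - \frac{68}{15}\right) \left(-110\right) = \frac{37}{15} \left(-110\right) = - \frac{814}{3}$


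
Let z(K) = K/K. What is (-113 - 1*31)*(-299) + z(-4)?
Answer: 43057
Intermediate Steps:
z(K) = 1
(-113 - 1*31)*(-299) + z(-4) = (-113 - 1*31)*(-299) + 1 = (-113 - 31)*(-299) + 1 = -144*(-299) + 1 = 43056 + 1 = 43057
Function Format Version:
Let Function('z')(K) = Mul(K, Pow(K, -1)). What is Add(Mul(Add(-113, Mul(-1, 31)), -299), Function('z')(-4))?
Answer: 43057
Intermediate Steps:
Function('z')(K) = 1
Add(Mul(Add(-113, Mul(-1, 31)), -299), Function('z')(-4)) = Add(Mul(Add(-113, Mul(-1, 31)), -299), 1) = Add(Mul(Add(-113, -31), -299), 1) = Add(Mul(-144, -299), 1) = Add(43056, 1) = 43057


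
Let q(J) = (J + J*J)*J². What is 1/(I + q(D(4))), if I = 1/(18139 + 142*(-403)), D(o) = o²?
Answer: 39087/2721705983 ≈ 1.4361e-5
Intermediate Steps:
I = -1/39087 (I = 1/(18139 - 57226) = 1/(-39087) = -1/39087 ≈ -2.5584e-5)
q(J) = J²*(J + J²) (q(J) = (J + J²)*J² = J²*(J + J²))
1/(I + q(D(4))) = 1/(-1/39087 + (4²)³*(1 + 4²)) = 1/(-1/39087 + 16³*(1 + 16)) = 1/(-1/39087 + 4096*17) = 1/(-1/39087 + 69632) = 1/(2721705983/39087) = 39087/2721705983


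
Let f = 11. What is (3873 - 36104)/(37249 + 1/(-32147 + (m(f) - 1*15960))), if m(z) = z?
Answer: -1550182176/1791527903 ≈ -0.86528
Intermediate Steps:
(3873 - 36104)/(37249 + 1/(-32147 + (m(f) - 1*15960))) = (3873 - 36104)/(37249 + 1/(-32147 + (11 - 1*15960))) = -32231/(37249 + 1/(-32147 + (11 - 15960))) = -32231/(37249 + 1/(-32147 - 15949)) = -32231/(37249 + 1/(-48096)) = -32231/(37249 - 1/48096) = -32231/1791527903/48096 = -32231*48096/1791527903 = -1550182176/1791527903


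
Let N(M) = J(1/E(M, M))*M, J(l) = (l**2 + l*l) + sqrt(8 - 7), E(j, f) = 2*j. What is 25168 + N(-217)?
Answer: 10828733/434 ≈ 24951.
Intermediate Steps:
J(l) = 1 + 2*l**2 (J(l) = (l**2 + l**2) + sqrt(1) = 2*l**2 + 1 = 1 + 2*l**2)
N(M) = M*(1 + 1/(2*M**2)) (N(M) = (1 + 2*(1/(2*M))**2)*M = (1 + 2*(1/(4*M**2)))*M = (1 + 1/(2*M**2))*M = M*(1 + 1/(2*M**2)))
25168 + N(-217) = 25168 + (-217 + (1/2)/(-217)) = 25168 + (-217 + (1/2)*(-1/217)) = 25168 + (-217 - 1/434) = 25168 - 94179/434 = 10828733/434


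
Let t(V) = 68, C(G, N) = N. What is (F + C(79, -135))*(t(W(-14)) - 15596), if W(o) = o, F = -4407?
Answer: 70528176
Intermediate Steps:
(F + C(79, -135))*(t(W(-14)) - 15596) = (-4407 - 135)*(68 - 15596) = -4542*(-15528) = 70528176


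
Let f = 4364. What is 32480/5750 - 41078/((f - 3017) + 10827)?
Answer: 7960651/3500025 ≈ 2.2745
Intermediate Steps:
32480/5750 - 41078/((f - 3017) + 10827) = 32480/5750 - 41078/((4364 - 3017) + 10827) = 32480*(1/5750) - 41078/(1347 + 10827) = 3248/575 - 41078/12174 = 3248/575 - 41078*1/12174 = 3248/575 - 20539/6087 = 7960651/3500025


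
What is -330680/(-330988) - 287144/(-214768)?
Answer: 741342413/317346566 ≈ 2.3361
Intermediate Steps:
-330680/(-330988) - 287144/(-214768) = -330680*(-1/330988) - 287144*(-1/214768) = 11810/11821 + 35893/26846 = 741342413/317346566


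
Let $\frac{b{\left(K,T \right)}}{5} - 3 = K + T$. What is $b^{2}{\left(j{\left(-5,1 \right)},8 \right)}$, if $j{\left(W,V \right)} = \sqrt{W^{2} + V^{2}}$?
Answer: $3675 + 550 \sqrt{26} \approx 6479.5$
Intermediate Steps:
$j{\left(W,V \right)} = \sqrt{V^{2} + W^{2}}$
$b{\left(K,T \right)} = 15 + 5 K + 5 T$ ($b{\left(K,T \right)} = 15 + 5 \left(K + T\right) = 15 + \left(5 K + 5 T\right) = 15 + 5 K + 5 T$)
$b^{2}{\left(j{\left(-5,1 \right)},8 \right)} = \left(15 + 5 \sqrt{1^{2} + \left(-5\right)^{2}} + 5 \cdot 8\right)^{2} = \left(15 + 5 \sqrt{1 + 25} + 40\right)^{2} = \left(15 + 5 \sqrt{26} + 40\right)^{2} = \left(55 + 5 \sqrt{26}\right)^{2}$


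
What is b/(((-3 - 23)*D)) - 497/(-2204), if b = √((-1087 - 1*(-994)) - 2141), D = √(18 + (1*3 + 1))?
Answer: 497/2204 - I*√12287/286 ≈ 0.2255 - 0.38758*I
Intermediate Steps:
D = √22 (D = √(18 + (3 + 1)) = √(18 + 4) = √22 ≈ 4.6904)
b = I*√2234 (b = √((-1087 + 994) - 2141) = √(-93 - 2141) = √(-2234) = I*√2234 ≈ 47.265*I)
b/(((-3 - 23)*D)) - 497/(-2204) = (I*√2234)/(((-3 - 23)*√22)) - 497/(-2204) = (I*√2234)/((-26*√22)) - 497*(-1/2204) = (I*√2234)*(-√22/572) + 497/2204 = -I*√12287/286 + 497/2204 = 497/2204 - I*√12287/286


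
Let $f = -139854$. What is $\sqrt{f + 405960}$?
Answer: $\sqrt{266106} \approx 515.85$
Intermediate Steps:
$\sqrt{f + 405960} = \sqrt{-139854 + 405960} = \sqrt{266106}$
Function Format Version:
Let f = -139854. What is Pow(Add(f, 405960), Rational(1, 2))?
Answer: Pow(266106, Rational(1, 2)) ≈ 515.85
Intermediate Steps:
Pow(Add(f, 405960), Rational(1, 2)) = Pow(Add(-139854, 405960), Rational(1, 2)) = Pow(266106, Rational(1, 2))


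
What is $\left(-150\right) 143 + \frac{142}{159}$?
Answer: $- \frac{3410408}{159} \approx -21449.0$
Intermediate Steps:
$\left(-150\right) 143 + \frac{142}{159} = -21450 + 142 \cdot \frac{1}{159} = -21450 + \frac{142}{159} = - \frac{3410408}{159}$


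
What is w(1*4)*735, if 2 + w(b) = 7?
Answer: 3675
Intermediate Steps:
w(b) = 5 (w(b) = -2 + 7 = 5)
w(1*4)*735 = 5*735 = 3675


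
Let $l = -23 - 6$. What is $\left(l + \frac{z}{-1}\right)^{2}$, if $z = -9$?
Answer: $400$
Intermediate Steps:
$l = -29$ ($l = -23 - 6 = -29$)
$\left(l + \frac{z}{-1}\right)^{2} = \left(-29 - \frac{9}{-1}\right)^{2} = \left(-29 - -9\right)^{2} = \left(-29 + 9\right)^{2} = \left(-20\right)^{2} = 400$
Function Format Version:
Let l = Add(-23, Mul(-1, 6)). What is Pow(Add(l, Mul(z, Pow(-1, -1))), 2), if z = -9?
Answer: 400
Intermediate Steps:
l = -29 (l = Add(-23, -6) = -29)
Pow(Add(l, Mul(z, Pow(-1, -1))), 2) = Pow(Add(-29, Mul(-9, Pow(-1, -1))), 2) = Pow(Add(-29, Mul(-9, -1)), 2) = Pow(Add(-29, 9), 2) = Pow(-20, 2) = 400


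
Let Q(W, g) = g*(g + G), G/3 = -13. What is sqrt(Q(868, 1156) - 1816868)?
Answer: 76*I*sqrt(91) ≈ 724.99*I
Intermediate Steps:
G = -39 (G = 3*(-13) = -39)
Q(W, g) = g*(-39 + g) (Q(W, g) = g*(g - 39) = g*(-39 + g))
sqrt(Q(868, 1156) - 1816868) = sqrt(1156*(-39 + 1156) - 1816868) = sqrt(1156*1117 - 1816868) = sqrt(1291252 - 1816868) = sqrt(-525616) = 76*I*sqrt(91)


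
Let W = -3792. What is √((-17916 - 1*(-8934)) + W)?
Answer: I*√12774 ≈ 113.02*I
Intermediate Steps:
√((-17916 - 1*(-8934)) + W) = √((-17916 - 1*(-8934)) - 3792) = √((-17916 + 8934) - 3792) = √(-8982 - 3792) = √(-12774) = I*√12774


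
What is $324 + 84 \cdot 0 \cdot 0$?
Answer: $324$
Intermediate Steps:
$324 + 84 \cdot 0 \cdot 0 = 324 + 84 \cdot 0 = 324 + 0 = 324$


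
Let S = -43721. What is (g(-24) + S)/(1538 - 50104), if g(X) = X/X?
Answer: 21860/24283 ≈ 0.90022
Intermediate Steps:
g(X) = 1
(g(-24) + S)/(1538 - 50104) = (1 - 43721)/(1538 - 50104) = -43720/(-48566) = -43720*(-1/48566) = 21860/24283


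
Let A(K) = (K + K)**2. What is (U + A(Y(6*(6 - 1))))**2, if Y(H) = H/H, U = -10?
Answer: 36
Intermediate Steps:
Y(H) = 1
A(K) = 4*K**2 (A(K) = (2*K)**2 = 4*K**2)
(U + A(Y(6*(6 - 1))))**2 = (-10 + 4*1**2)**2 = (-10 + 4*1)**2 = (-10 + 4)**2 = (-6)**2 = 36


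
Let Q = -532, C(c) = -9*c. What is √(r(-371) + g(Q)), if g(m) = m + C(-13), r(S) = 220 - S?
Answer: 4*√11 ≈ 13.266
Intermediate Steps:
g(m) = 117 + m (g(m) = m - 9*(-13) = m + 117 = 117 + m)
√(r(-371) + g(Q)) = √((220 - 1*(-371)) + (117 - 532)) = √((220 + 371) - 415) = √(591 - 415) = √176 = 4*√11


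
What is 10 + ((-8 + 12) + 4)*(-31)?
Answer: -238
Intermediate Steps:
10 + ((-8 + 12) + 4)*(-31) = 10 + (4 + 4)*(-31) = 10 + 8*(-31) = 10 - 248 = -238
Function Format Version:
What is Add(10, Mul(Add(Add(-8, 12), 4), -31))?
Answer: -238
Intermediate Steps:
Add(10, Mul(Add(Add(-8, 12), 4), -31)) = Add(10, Mul(Add(4, 4), -31)) = Add(10, Mul(8, -31)) = Add(10, -248) = -238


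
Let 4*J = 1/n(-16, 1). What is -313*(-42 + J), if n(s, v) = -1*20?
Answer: 1051993/80 ≈ 13150.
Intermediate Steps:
n(s, v) = -20
J = -1/80 (J = (¼)/(-20) = (¼)*(-1/20) = -1/80 ≈ -0.012500)
-313*(-42 + J) = -313*(-42 - 1/80) = -313*(-3361/80) = 1051993/80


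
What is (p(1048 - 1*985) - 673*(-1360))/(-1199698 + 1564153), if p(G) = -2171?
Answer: 913109/364455 ≈ 2.5054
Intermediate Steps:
(p(1048 - 1*985) - 673*(-1360))/(-1199698 + 1564153) = (-2171 - 673*(-1360))/(-1199698 + 1564153) = (-2171 + 915280)/364455 = 913109*(1/364455) = 913109/364455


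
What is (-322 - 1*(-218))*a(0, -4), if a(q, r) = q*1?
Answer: 0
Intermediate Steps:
a(q, r) = q
(-322 - 1*(-218))*a(0, -4) = (-322 - 1*(-218))*0 = (-322 + 218)*0 = -104*0 = 0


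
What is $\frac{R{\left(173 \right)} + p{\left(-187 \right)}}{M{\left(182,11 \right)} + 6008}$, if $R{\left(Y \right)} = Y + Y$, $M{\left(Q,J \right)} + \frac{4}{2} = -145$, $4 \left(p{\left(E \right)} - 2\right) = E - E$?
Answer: $\frac{348}{5861} \approx 0.059376$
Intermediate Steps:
$p{\left(E \right)} = 2$ ($p{\left(E \right)} = 2 + \frac{E - E}{4} = 2 + \frac{1}{4} \cdot 0 = 2 + 0 = 2$)
$M{\left(Q,J \right)} = -147$ ($M{\left(Q,J \right)} = -2 - 145 = -147$)
$R{\left(Y \right)} = 2 Y$
$\frac{R{\left(173 \right)} + p{\left(-187 \right)}}{M{\left(182,11 \right)} + 6008} = \frac{2 \cdot 173 + 2}{-147 + 6008} = \frac{346 + 2}{5861} = 348 \cdot \frac{1}{5861} = \frac{348}{5861}$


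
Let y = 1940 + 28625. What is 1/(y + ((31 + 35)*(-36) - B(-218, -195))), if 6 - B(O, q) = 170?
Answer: 1/28353 ≈ 3.5270e-5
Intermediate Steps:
B(O, q) = -164 (B(O, q) = 6 - 1*170 = 6 - 170 = -164)
y = 30565
1/(y + ((31 + 35)*(-36) - B(-218, -195))) = 1/(30565 + ((31 + 35)*(-36) - 1*(-164))) = 1/(30565 + (66*(-36) + 164)) = 1/(30565 + (-2376 + 164)) = 1/(30565 - 2212) = 1/28353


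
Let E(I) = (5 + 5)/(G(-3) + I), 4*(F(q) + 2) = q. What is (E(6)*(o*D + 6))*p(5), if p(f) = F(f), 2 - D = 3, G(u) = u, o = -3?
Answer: -45/2 ≈ -22.500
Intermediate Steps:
D = -1 (D = 2 - 1*3 = 2 - 3 = -1)
F(q) = -2 + q/4
p(f) = -2 + f/4
E(I) = 10/(-3 + I) (E(I) = (5 + 5)/(-3 + I) = 10/(-3 + I))
(E(6)*(o*D + 6))*p(5) = ((10/(-3 + 6))*(-3*(-1) + 6))*(-2 + (¼)*5) = ((10/3)*(3 + 6))*(-2 + 5/4) = ((10*(⅓))*9)*(-¾) = ((10/3)*9)*(-¾) = 30*(-¾) = -45/2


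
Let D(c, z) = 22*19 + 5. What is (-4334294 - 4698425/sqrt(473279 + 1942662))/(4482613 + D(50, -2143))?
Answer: -2167147/2241518 - 4698425*sqrt(2415941)/10830750476876 ≈ -0.96749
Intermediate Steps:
D(c, z) = 423 (D(c, z) = 418 + 5 = 423)
(-4334294 - 4698425/sqrt(473279 + 1942662))/(4482613 + D(50, -2143)) = (-4334294 - 4698425/sqrt(473279 + 1942662))/(4482613 + 423) = (-4334294 - 4698425*sqrt(2415941)/2415941)/4483036 = (-4334294 - 4698425*sqrt(2415941)/2415941)*(1/4483036) = -2167147/2241518 - 4698425*sqrt(2415941)/10830750476876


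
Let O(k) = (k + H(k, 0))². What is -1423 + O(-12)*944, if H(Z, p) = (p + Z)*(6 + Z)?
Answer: 3396977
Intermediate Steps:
H(Z, p) = (6 + Z)*(Z + p) (H(Z, p) = (Z + p)*(6 + Z) = (6 + Z)*(Z + p))
O(k) = (k² + 7*k)² (O(k) = (k + (k² + 6*k + 6*0 + k*0))² = (k + (k² + 6*k + 0 + 0))² = (k + (k² + 6*k))² = (k² + 7*k)²)
-1423 + O(-12)*944 = -1423 + ((-12)²*(7 - 12)²)*944 = -1423 + (144*(-5)²)*944 = -1423 + (144*25)*944 = -1423 + 3600*944 = -1423 + 3398400 = 3396977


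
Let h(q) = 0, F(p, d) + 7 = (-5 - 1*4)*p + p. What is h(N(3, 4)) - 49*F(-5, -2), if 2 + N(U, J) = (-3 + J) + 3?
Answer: -1617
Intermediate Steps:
N(U, J) = -2 + J (N(U, J) = -2 + ((-3 + J) + 3) = -2 + J)
F(p, d) = -7 - 8*p (F(p, d) = -7 + ((-5 - 1*4)*p + p) = -7 + ((-5 - 4)*p + p) = -7 + (-9*p + p) = -7 - 8*p)
h(N(3, 4)) - 49*F(-5, -2) = 0 - 49*(-7 - 8*(-5)) = 0 - 49*(-7 + 40) = 0 - 49*33 = 0 - 1617 = -1617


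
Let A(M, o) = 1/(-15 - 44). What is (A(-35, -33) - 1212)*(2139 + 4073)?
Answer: -444213908/59 ≈ -7.5290e+6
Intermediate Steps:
A(M, o) = -1/59 (A(M, o) = 1/(-59) = -1/59)
(A(-35, -33) - 1212)*(2139 + 4073) = (-1/59 - 1212)*(2139 + 4073) = -71509/59*6212 = -444213908/59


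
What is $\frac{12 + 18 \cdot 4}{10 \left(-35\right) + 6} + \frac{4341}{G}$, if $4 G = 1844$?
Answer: $\frac{363645}{39646} \approx 9.1723$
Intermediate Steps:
$G = 461$ ($G = \frac{1}{4} \cdot 1844 = 461$)
$\frac{12 + 18 \cdot 4}{10 \left(-35\right) + 6} + \frac{4341}{G} = \frac{12 + 18 \cdot 4}{10 \left(-35\right) + 6} + \frac{4341}{461} = \frac{12 + 72}{-350 + 6} + 4341 \cdot \frac{1}{461} = \frac{84}{-344} + \frac{4341}{461} = 84 \left(- \frac{1}{344}\right) + \frac{4341}{461} = - \frac{21}{86} + \frac{4341}{461} = \frac{363645}{39646}$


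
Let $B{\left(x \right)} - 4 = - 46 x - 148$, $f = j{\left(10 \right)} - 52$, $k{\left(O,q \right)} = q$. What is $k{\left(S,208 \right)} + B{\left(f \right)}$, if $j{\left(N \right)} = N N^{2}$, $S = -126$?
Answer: $-43544$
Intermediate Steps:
$j{\left(N \right)} = N^{3}$
$f = 948$ ($f = 10^{3} - 52 = 1000 - 52 = 948$)
$B{\left(x \right)} = -144 - 46 x$ ($B{\left(x \right)} = 4 - \left(148 + 46 x\right) = -144 - 46 x$)
$k{\left(S,208 \right)} + B{\left(f \right)} = 208 - 43752 = -43544$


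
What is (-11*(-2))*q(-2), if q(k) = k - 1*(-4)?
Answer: 44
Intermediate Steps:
q(k) = 4 + k (q(k) = k + 4 = 4 + k)
(-11*(-2))*q(-2) = (-11*(-2))*(4 - 2) = 22*2 = 44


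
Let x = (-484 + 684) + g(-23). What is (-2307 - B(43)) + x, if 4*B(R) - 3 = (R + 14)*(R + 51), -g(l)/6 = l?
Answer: -13237/4 ≈ -3309.3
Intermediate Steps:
g(l) = -6*l
B(R) = ¾ + (14 + R)*(51 + R)/4 (B(R) = ¾ + ((R + 14)*(R + 51))/4 = ¾ + ((14 + R)*(51 + R))/4 = ¾ + (14 + R)*(51 + R)/4)
x = 338 (x = (-484 + 684) - 6*(-23) = 200 + 138 = 338)
(-2307 - B(43)) + x = (-2307 - (717/4 + (¼)*43² + (65/4)*43)) + 338 = (-2307 - (717/4 + (¼)*1849 + 2795/4)) + 338 = (-2307 - (717/4 + 1849/4 + 2795/4)) + 338 = (-2307 - 1*5361/4) + 338 = (-2307 - 5361/4) + 338 = -14589/4 + 338 = -13237/4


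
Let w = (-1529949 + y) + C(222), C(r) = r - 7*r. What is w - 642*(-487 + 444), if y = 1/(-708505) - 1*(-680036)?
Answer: -583552349696/708505 ≈ -8.2364e+5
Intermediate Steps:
y = 481808906179/708505 (y = -1/708505 + 680036 = 481808906179/708505 ≈ 6.8004e+5)
C(r) = -6*r
w = -603111338726/708505 (w = (-1529949 + 481808906179/708505) - 6*222 = -602167610066/708505 - 1332 = -603111338726/708505 ≈ -8.5125e+5)
w - 642*(-487 + 444) = -603111338726/708505 - 642*(-487 + 444) = -603111338726/708505 - 642*(-43) = -603111338726/708505 + 27606 = -583552349696/708505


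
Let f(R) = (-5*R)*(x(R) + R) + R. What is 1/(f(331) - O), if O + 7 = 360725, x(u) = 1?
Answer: -1/909847 ≈ -1.0991e-6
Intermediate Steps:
O = 360718 (O = -7 + 360725 = 360718)
f(R) = R - 5*R*(1 + R) (f(R) = (-5*R)*(1 + R) + R = -5*R*(1 + R) + R = R - 5*R*(1 + R))
1/(f(331) - O) = 1/(-1*331*(4 + 5*331) - 1*360718) = 1/(-1*331*(4 + 1655) - 360718) = 1/(-1*331*1659 - 360718) = 1/(-549129 - 360718) = 1/(-909847) = -1/909847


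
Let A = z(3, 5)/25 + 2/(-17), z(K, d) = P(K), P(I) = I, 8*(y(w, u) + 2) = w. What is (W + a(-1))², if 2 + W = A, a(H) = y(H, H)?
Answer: 196476289/11560000 ≈ 16.996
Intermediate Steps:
y(w, u) = -2 + w/8
a(H) = -2 + H/8
z(K, d) = K
A = 1/425 (A = 3/25 + 2/(-17) = 3*(1/25) + 2*(-1/17) = 3/25 - 2/17 = 1/425 ≈ 0.0023529)
W = -849/425 (W = -2 + 1/425 = -849/425 ≈ -1.9976)
(W + a(-1))² = (-849/425 + (-2 + (⅛)*(-1)))² = (-849/425 + (-2 - ⅛))² = (-849/425 - 17/8)² = (-14017/3400)² = 196476289/11560000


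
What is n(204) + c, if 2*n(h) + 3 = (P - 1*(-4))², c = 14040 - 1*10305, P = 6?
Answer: 7567/2 ≈ 3783.5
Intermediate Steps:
c = 3735 (c = 14040 - 10305 = 3735)
n(h) = 97/2 (n(h) = -3/2 + (6 - 1*(-4))²/2 = -3/2 + (6 + 4)²/2 = -3/2 + (½)*10² = -3/2 + (½)*100 = -3/2 + 50 = 97/2)
n(204) + c = 97/2 + 3735 = 7567/2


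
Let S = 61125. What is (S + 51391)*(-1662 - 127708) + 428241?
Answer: -14555766679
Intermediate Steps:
(S + 51391)*(-1662 - 127708) + 428241 = (61125 + 51391)*(-1662 - 127708) + 428241 = 112516*(-129370) + 428241 = -14556194920 + 428241 = -14555766679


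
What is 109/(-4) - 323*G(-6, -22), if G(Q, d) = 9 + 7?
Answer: -20781/4 ≈ -5195.3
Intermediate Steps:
G(Q, d) = 16
109/(-4) - 323*G(-6, -22) = 109/(-4) - 323*16 = 109*(-¼) - 5168 = -109/4 - 5168 = -20781/4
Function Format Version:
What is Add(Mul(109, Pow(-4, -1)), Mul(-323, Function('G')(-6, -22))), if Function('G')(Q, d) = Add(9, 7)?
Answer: Rational(-20781, 4) ≈ -5195.3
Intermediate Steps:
Function('G')(Q, d) = 16
Add(Mul(109, Pow(-4, -1)), Mul(-323, Function('G')(-6, -22))) = Add(Mul(109, Pow(-4, -1)), Mul(-323, 16)) = Add(Mul(109, Rational(-1, 4)), -5168) = Add(Rational(-109, 4), -5168) = Rational(-20781, 4)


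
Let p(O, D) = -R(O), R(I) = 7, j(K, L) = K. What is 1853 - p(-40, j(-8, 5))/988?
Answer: 1830771/988 ≈ 1853.0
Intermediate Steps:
p(O, D) = -7 (p(O, D) = -1*7 = -7)
1853 - p(-40, j(-8, 5))/988 = 1853 - (-7)/988 = 1853 - 1*(-7/988) = 1853 + 7/988 = 1830771/988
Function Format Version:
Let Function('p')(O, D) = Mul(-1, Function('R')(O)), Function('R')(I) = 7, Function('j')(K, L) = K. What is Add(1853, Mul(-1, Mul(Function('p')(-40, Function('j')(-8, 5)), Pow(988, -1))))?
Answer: Rational(1830771, 988) ≈ 1853.0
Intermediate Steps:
Function('p')(O, D) = -7 (Function('p')(O, D) = Mul(-1, 7) = -7)
Add(1853, Mul(-1, Mul(Function('p')(-40, Function('j')(-8, 5)), Pow(988, -1)))) = Add(1853, Mul(-1, Mul(-7, Pow(988, -1)))) = Add(1853, Mul(-1, Mul(-7, Rational(1, 988)))) = Add(1853, Mul(-1, Rational(-7, 988))) = Add(1853, Rational(7, 988)) = Rational(1830771, 988)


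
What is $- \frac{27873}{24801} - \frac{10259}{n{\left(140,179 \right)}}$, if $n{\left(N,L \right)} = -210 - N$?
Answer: $\frac{11651329}{413350} \approx 28.188$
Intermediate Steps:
$- \frac{27873}{24801} - \frac{10259}{n{\left(140,179 \right)}} = - \frac{27873}{24801} - \frac{10259}{-210 - 140} = \left(-27873\right) \frac{1}{24801} - \frac{10259}{-210 - 140} = - \frac{9291}{8267} - \frac{10259}{-350} = - \frac{9291}{8267} - - \frac{10259}{350} = - \frac{9291}{8267} + \frac{10259}{350} = \frac{11651329}{413350}$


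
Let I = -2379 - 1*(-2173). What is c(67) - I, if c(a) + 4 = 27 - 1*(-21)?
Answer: 250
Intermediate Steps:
c(a) = 44 (c(a) = -4 + (27 - 1*(-21)) = -4 + (27 + 21) = -4 + 48 = 44)
I = -206 (I = -2379 + 2173 = -206)
c(67) - I = 44 - 1*(-206) = 44 + 206 = 250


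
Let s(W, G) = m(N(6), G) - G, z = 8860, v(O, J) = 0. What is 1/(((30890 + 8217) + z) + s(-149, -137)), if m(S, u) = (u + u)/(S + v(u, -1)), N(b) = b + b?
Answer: 6/288487 ≈ 2.0798e-5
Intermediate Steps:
N(b) = 2*b
m(S, u) = 2*u/S (m(S, u) = (u + u)/(S + 0) = (2*u)/S = 2*u/S)
s(W, G) = -5*G/6 (s(W, G) = 2*G/((2*6)) - G = 2*G/12 - G = 2*G*(1/12) - G = G/6 - G = -5*G/6)
1/(((30890 + 8217) + z) + s(-149, -137)) = 1/(((30890 + 8217) + 8860) - ⅚*(-137)) = 1/((39107 + 8860) + 685/6) = 1/(47967 + 685/6) = 1/(288487/6) = 6/288487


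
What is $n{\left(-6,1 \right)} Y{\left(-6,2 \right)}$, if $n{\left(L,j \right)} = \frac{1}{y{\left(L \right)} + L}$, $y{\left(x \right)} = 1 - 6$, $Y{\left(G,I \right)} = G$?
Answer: $\frac{6}{11} \approx 0.54545$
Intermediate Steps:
$y{\left(x \right)} = -5$ ($y{\left(x \right)} = 1 - 6 = -5$)
$n{\left(L,j \right)} = \frac{1}{-5 + L}$
$n{\left(-6,1 \right)} Y{\left(-6,2 \right)} = \frac{1}{-5 - 6} \left(-6\right) = \frac{1}{-11} \left(-6\right) = \left(- \frac{1}{11}\right) \left(-6\right) = \frac{6}{11}$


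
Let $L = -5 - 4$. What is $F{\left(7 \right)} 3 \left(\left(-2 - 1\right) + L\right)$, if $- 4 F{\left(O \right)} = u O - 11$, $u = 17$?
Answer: $972$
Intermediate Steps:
$L = -9$
$F{\left(O \right)} = \frac{11}{4} - \frac{17 O}{4}$ ($F{\left(O \right)} = - \frac{17 O - 11}{4} = - \frac{-11 + 17 O}{4} = \frac{11}{4} - \frac{17 O}{4}$)
$F{\left(7 \right)} 3 \left(\left(-2 - 1\right) + L\right) = \left(\frac{11}{4} - \frac{119}{4}\right) 3 \left(\left(-2 - 1\right) - 9\right) = - 27 \cdot 3 \left(-3 - 9\right) = - 27 \cdot 3 \left(-12\right) = \left(-27\right) \left(-36\right) = 972$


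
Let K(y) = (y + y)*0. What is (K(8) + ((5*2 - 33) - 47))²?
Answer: 4900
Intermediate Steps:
K(y) = 0 (K(y) = (2*y)*0 = 0)
(K(8) + ((5*2 - 33) - 47))² = (0 + ((5*2 - 33) - 47))² = (0 + ((10 - 33) - 47))² = (0 + (-23 - 47))² = (0 - 70)² = (-70)² = 4900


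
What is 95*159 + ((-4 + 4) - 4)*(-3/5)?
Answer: 75537/5 ≈ 15107.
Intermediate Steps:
95*159 + ((-4 + 4) - 4)*(-3/5) = 15105 + (0 - 4)*(-3*1/5) = 15105 - 4*(-3/5) = 15105 + 12/5 = 75537/5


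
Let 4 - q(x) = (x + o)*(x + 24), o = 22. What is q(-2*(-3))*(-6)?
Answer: 5016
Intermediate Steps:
q(x) = 4 - (22 + x)*(24 + x) (q(x) = 4 - (x + 22)*(x + 24) = 4 - (22 + x)*(24 + x))
q(-2*(-3))*(-6) = (-524 - (-2*(-3))² - (-92)*(-3))*(-6) = (-524 - 1*6² - 46*6)*(-6) = (-524 - 1*36 - 276)*(-6) = (-524 - 36 - 276)*(-6) = -836*(-6) = 5016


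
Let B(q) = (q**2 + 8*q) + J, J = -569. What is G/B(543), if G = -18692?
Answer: -4673/74656 ≈ -0.062594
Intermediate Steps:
B(q) = -569 + q**2 + 8*q (B(q) = (q**2 + 8*q) - 569 = -569 + q**2 + 8*q)
G/B(543) = -18692/(-569 + 543**2 + 8*543) = -18692/(-569 + 294849 + 4344) = -18692/298624 = -18692*1/298624 = -4673/74656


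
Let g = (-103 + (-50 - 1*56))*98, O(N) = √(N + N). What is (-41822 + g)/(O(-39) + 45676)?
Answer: -1422898752/1043148527 + 31152*I*√78/1043148527 ≈ -1.364 + 0.00026375*I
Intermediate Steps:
O(N) = √2*√N (O(N) = √(2*N) = √2*√N)
g = -20482 (g = (-103 + (-50 - 56))*98 = (-103 - 106)*98 = -209*98 = -20482)
(-41822 + g)/(O(-39) + 45676) = (-41822 - 20482)/(√2*√(-39) + 45676) = -62304/(√2*(I*√39) + 45676) = -62304/(I*√78 + 45676) = -62304/(45676 + I*√78)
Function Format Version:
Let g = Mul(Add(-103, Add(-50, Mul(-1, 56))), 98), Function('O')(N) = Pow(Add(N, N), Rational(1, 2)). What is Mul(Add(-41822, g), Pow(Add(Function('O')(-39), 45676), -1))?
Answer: Add(Rational(-1422898752, 1043148527), Mul(Rational(31152, 1043148527), I, Pow(78, Rational(1, 2)))) ≈ Add(-1.3640, Mul(0.00026375, I))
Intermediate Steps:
Function('O')(N) = Mul(Pow(2, Rational(1, 2)), Pow(N, Rational(1, 2))) (Function('O')(N) = Pow(Mul(2, N), Rational(1, 2)) = Mul(Pow(2, Rational(1, 2)), Pow(N, Rational(1, 2))))
g = -20482 (g = Mul(Add(-103, Add(-50, -56)), 98) = Mul(Add(-103, -106), 98) = Mul(-209, 98) = -20482)
Mul(Add(-41822, g), Pow(Add(Function('O')(-39), 45676), -1)) = Mul(Add(-41822, -20482), Pow(Add(Mul(Pow(2, Rational(1, 2)), Pow(-39, Rational(1, 2))), 45676), -1)) = Mul(-62304, Pow(Add(Mul(Pow(2, Rational(1, 2)), Mul(I, Pow(39, Rational(1, 2)))), 45676), -1)) = Mul(-62304, Pow(Add(Mul(I, Pow(78, Rational(1, 2))), 45676), -1)) = Mul(-62304, Pow(Add(45676, Mul(I, Pow(78, Rational(1, 2)))), -1))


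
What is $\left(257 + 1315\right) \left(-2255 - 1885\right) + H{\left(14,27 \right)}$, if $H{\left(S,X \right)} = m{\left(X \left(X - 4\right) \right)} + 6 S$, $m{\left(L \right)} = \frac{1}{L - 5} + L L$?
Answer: $- \frac{3771370679}{616} \approx -6.1224 \cdot 10^{6}$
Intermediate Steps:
$m{\left(L \right)} = L^{2} + \frac{1}{-5 + L}$ ($m{\left(L \right)} = \frac{1}{-5 + L} + L^{2} = L^{2} + \frac{1}{-5 + L}$)
$H{\left(S,X \right)} = 6 S + \frac{1 + X^{3} \left(-4 + X\right)^{3} - 5 X^{2} \left(-4 + X\right)^{2}}{-5 + X \left(-4 + X\right)}$ ($H{\left(S,X \right)} = \frac{1 + \left(X \left(X - 4\right)\right)^{3} - 5 \left(X \left(X - 4\right)\right)^{2}}{-5 + X \left(X - 4\right)} + 6 S = \frac{1 + \left(X \left(-4 + X\right)\right)^{3} - 5 \left(X \left(-4 + X\right)\right)^{2}}{-5 + X \left(-4 + X\right)} + 6 S = \frac{1 + X^{3} \left(-4 + X\right)^{3} - 5 X^{2} \left(-4 + X\right)^{2}}{-5 + X \left(-4 + X\right)} + 6 S = 6 S + \frac{1 + X^{3} \left(-4 + X\right)^{3} - 5 X^{2} \left(-4 + X\right)^{2}}{-5 + X \left(-4 + X\right)}$)
$\left(257 + 1315\right) \left(-2255 - 1885\right) + H{\left(14,27 \right)} = \left(257 + 1315\right) \left(-2255 - 1885\right) + \frac{1 + 27^{3} \left(-4 + 27\right)^{3} - 5 \cdot 27^{2} \left(-4 + 27\right)^{2} + 6 \cdot 14 \left(-5 + 27 \left(-4 + 27\right)\right)}{-5 + 27 \left(-4 + 27\right)} = 1572 \left(-4140\right) + \frac{1 + 19683 \cdot 23^{3} - 3645 \cdot 23^{2} + 6 \cdot 14 \left(-5 + 27 \cdot 23\right)}{-5 + 27 \cdot 23} = -6508080 + \frac{1 + 19683 \cdot 12167 - 3645 \cdot 529 + 6 \cdot 14 \left(-5 + 621\right)}{-5 + 621} = -6508080 + \frac{1 + 239483061 - 1928205 + 6 \cdot 14 \cdot 616}{616} = -6508080 + \frac{1 + 239483061 - 1928205 + 51744}{616} = -6508080 + \frac{1}{616} \cdot 237606601 = -6508080 + \frac{237606601}{616} = - \frac{3771370679}{616}$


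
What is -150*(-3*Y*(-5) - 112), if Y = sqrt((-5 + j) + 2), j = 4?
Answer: 14550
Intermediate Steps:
Y = 1 (Y = sqrt((-5 + 4) + 2) = sqrt(-1 + 2) = sqrt(1) = 1)
-150*(-3*Y*(-5) - 112) = -150*(-3*1*(-5) - 112) = -150*(-3*(-5) - 112) = -150*(15 - 112) = -150*(-97) = 14550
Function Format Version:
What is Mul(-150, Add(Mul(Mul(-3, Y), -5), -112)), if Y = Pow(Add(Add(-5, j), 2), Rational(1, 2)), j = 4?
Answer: 14550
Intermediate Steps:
Y = 1 (Y = Pow(Add(Add(-5, 4), 2), Rational(1, 2)) = Pow(Add(-1, 2), Rational(1, 2)) = Pow(1, Rational(1, 2)) = 1)
Mul(-150, Add(Mul(Mul(-3, Y), -5), -112)) = Mul(-150, Add(Mul(Mul(-3, 1), -5), -112)) = Mul(-150, Add(Mul(-3, -5), -112)) = Mul(-150, Add(15, -112)) = Mul(-150, -97) = 14550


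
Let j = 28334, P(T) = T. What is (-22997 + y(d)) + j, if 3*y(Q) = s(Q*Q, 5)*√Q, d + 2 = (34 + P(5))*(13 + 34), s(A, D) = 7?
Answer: 5337 + 7*√1831/3 ≈ 5436.8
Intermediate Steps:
d = 1831 (d = -2 + (34 + 5)*(13 + 34) = -2 + 39*47 = -2 + 1833 = 1831)
y(Q) = 7*√Q/3 (y(Q) = (7*√Q)/3 = 7*√Q/3)
(-22997 + y(d)) + j = (-22997 + 7*√1831/3) + 28334 = 5337 + 7*√1831/3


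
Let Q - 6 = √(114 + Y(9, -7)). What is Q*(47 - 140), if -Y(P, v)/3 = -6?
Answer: -558 - 186*√33 ≈ -1626.5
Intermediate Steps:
Y(P, v) = 18 (Y(P, v) = -3*(-6) = 18)
Q = 6 + 2*√33 (Q = 6 + √(114 + 18) = 6 + √132 = 6 + 2*√33 ≈ 17.489)
Q*(47 - 140) = (6 + 2*√33)*(47 - 140) = (6 + 2*√33)*(-93) = -558 - 186*√33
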